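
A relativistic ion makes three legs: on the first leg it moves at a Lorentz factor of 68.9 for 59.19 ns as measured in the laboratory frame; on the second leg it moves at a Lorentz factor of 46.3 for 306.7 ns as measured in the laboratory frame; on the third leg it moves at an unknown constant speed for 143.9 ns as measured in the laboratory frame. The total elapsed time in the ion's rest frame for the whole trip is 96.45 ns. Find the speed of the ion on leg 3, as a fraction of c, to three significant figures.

β = 0.786

Leg 1: γ = 68.9; τ_1 = 59.19/68.90 = 0.8591 ns.
Leg 2: γ = 46.3; τ_2 = 306.7/46.30 = 6.624 ns.
Leg 3: speed unknown; τ_3 = 143.9/γ_3.
Total proper time: 0.8591 + 6.624 + τ_3 = 96.45, so τ_3 = 96.45 − 7.483 = 88.97 ns.
γ_3 = 143.9/88.97 = 1.617; β = √(1 − 1/γ²) = √0.6178.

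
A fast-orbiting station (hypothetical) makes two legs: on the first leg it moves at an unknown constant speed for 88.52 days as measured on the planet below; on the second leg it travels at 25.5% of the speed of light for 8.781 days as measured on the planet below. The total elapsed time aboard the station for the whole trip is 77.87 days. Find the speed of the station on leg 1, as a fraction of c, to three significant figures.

Leg 1: speed unknown; τ_1 = 88.52/γ_1.
Leg 2: β = 0.255; γ = 1/√(1 − 0.255²) = 1/√0.9350 = 1.034; τ_2 = 8.781/1.034 = 8.491 days.
Total proper time: τ_1 + 8.491 = 77.87, so τ_1 = 77.87 − 8.491 = 69.38 days.
γ_1 = 88.52/69.38 = 1.276; β = √(1 − 1/γ²) = √0.3857.

β = 0.621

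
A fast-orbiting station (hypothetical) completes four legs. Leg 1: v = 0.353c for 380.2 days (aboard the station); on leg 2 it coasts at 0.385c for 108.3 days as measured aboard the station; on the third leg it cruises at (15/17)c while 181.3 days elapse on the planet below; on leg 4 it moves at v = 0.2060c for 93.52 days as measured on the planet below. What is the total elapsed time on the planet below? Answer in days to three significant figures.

Δt = 799 days

Leg 1: γ = 1/√(1 − 0.353²) = 1/√0.8754 = 1.069; Δt_1 = 1.069 × 380.2 = 406.4 days.
Leg 2: γ = 1/√(1 − 0.385²) = 1/√0.8518 = 1.084; Δt_2 = 1.084 × 108.3 = 117.3 days.
Leg 3: 181.3 days is already measured on the planet below.
Leg 4: 93.52 days is already measured on the planet below.
Total: 406.4 + 117.3 + 181.3 + 93.52 days.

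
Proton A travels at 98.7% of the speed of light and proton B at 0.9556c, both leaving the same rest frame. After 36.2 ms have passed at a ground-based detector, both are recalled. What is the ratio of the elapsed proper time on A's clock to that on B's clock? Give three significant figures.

τ_A/τ_B = 0.545

A: β = 0.987; γ = 1/√(1 − 0.987²) = 1/√0.02583 = 6.222. B: γ = 1/√(1 − 0.9556²) = 1/√0.08683 = 3.394.
τ_A/τ_B = γ_B/γ_A = 3.394/6.222 = 0.5454, so τ_A/τ_B = 0.5454.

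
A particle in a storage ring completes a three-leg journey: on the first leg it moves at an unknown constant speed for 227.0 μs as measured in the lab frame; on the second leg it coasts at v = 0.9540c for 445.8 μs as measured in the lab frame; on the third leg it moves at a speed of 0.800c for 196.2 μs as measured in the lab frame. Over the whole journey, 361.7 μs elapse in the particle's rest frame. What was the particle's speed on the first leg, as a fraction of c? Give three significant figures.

Leg 1: speed unknown; τ_1 = 227.0/γ_1.
Leg 2: γ = 1/√(1 − 0.9540²) = 1/√0.08988 = 3.335; τ_2 = 445.8/3.335 = 133.7 μs.
Leg 3: γ = 1/√(1 − 0.800²) = 1/√0.3600 = 1.667; τ_3 = 196.2/1.667 = 117.7 μs.
Total proper time: τ_1 + 133.7 + 117.7 = 361.7, so τ_1 = 361.7 − 251.4 = 110.3 μs.
γ_1 = 227.0/110.3 = 2.058; β = √(1 − 1/γ²) = √0.7638.

β = 0.874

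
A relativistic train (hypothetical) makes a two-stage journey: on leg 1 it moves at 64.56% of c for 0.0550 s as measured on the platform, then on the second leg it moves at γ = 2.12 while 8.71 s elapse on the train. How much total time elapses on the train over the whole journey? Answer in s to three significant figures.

τ = 8.75 s

Leg 1: β = 0.6456; γ = 1/√(1 − 0.6456²) = 1/√0.5832 = 1.309; τ_1 = 0.0550/1.309 = 0.04200 s.
Leg 2: 8.71 s is already measured on the train.
Total: 0.04200 + 8.710 s.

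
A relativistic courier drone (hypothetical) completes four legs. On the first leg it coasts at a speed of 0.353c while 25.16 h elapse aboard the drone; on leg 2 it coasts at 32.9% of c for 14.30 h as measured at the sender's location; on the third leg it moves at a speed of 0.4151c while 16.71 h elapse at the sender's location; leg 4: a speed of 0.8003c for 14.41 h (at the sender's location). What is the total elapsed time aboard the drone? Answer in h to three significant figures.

Leg 1: 25.16 h is already measured aboard the drone.
Leg 2: β = 0.329; γ = 1/√(1 − 0.329²) = 1/√0.8918 = 1.059; τ_2 = 14.30/1.059 = 13.50 h.
Leg 3: γ = 1/√(1 − 0.4151²) = 1/√0.8277 = 1.099; τ_3 = 16.71/1.099 = 15.20 h.
Leg 4: γ = 1/√(1 − 0.8003²) = 1/√0.3595 = 1.668; τ_4 = 14.41/1.668 = 8.640 h.
Total: 25.16 + 13.50 + 15.20 + 8.640 h.

τ = 62.5 h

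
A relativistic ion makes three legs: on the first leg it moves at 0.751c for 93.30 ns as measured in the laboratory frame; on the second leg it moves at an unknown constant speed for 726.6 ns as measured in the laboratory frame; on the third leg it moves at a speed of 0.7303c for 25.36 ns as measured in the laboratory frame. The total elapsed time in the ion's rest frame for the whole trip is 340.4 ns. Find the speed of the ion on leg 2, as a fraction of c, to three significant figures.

Leg 1: γ = 1/√(1 − 0.751²) = 1/√0.4360 = 1.514; τ_1 = 93.30/1.514 = 61.61 ns.
Leg 2: speed unknown; τ_2 = 726.6/γ_2.
Leg 3: γ = 1/√(1 − 0.7303²) = 1/√0.4667 = 1.464; τ_3 = 25.36/1.464 = 17.32 ns.
Total proper time: 61.61 + τ_2 + 17.32 = 340.4, so τ_2 = 340.4 − 78.93 = 261.5 ns.
γ_2 = 726.6/261.5 = 2.779; β = √(1 − 1/γ²) = √0.8705.

β = 0.933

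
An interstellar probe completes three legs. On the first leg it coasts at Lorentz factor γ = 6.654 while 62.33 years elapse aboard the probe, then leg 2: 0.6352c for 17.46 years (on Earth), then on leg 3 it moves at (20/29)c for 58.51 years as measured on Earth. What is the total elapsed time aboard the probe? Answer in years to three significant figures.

Leg 1: 62.33 years is already measured aboard the probe.
Leg 2: γ = 1/√(1 − 0.6352²) = 1/√0.5965 = 1.295; τ_2 = 17.46/1.295 = 13.49 years.
Leg 3: γ = 1/√(1 − (20/29)²) = 29/21 ≈ 1.381; τ_3 = 58.51/1.381 = 42.37 years.
Total: 62.33 + 13.49 + 42.37 years.

τ = 118 years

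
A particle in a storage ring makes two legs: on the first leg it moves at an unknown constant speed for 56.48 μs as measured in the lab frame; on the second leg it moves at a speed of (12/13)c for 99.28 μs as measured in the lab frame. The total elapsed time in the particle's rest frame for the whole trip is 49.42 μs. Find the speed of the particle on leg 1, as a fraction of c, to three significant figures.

Leg 1: speed unknown; τ_1 = 56.48/γ_1.
Leg 2: γ = 1/√(1 − (12/13)²) = 13/5 = 2.600; τ_2 = 99.28/2.600 = 38.18 μs.
Total proper time: τ_1 + 38.18 = 49.42, so τ_1 = 49.42 − 38.18 = 11.24 μs.
γ_1 = 56.48/11.24 = 5.027; β = √(1 − 1/γ²) = √0.9604.

β = 0.980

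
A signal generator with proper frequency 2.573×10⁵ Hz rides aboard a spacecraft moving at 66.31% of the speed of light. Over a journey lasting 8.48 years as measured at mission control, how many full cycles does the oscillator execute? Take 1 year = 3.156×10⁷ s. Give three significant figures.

N = 5.15×10¹³

β = 0.6631; γ = 1/√(1 − 0.6631²) = 1/√0.5603 = 1.336
The oscillator's own cycle count is N = f × τ where τ is the proper time aboard the spacecraft. τ = Δt/γ = 8.48/1.336 = 6.348 years = 2.003×10⁸ s.
N = 2.573×10⁵ × 2.003×10⁸ = 5.154×10¹³.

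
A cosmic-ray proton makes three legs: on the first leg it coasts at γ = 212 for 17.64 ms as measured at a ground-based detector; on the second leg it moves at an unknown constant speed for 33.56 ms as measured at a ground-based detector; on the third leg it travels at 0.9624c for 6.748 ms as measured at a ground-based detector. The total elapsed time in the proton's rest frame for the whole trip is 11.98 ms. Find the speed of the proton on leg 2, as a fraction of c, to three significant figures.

Leg 1: γ = 212; τ_1 = 17.64/212.0 = 0.08321 ms.
Leg 2: speed unknown; τ_2 = 33.56/γ_2.
Leg 3: γ = 1/√(1 − 0.9624²) = 1/√0.07379 = 3.681; τ_3 = 6.748/3.681 = 1.833 ms.
Total proper time: 0.08321 + τ_2 + 1.833 = 11.98, so τ_2 = 11.98 − 1.916 = 10.06 ms.
γ_2 = 33.56/10.06 = 3.335; β = √(1 − 1/γ²) = √0.9101.

β = 0.954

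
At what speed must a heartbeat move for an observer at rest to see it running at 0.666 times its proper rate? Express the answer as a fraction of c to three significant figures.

β = 0.746

Rate ratio = 1/γ, so γ = 1/0.666 = 1.502.
β = √(1 − 1/γ²) = √(1 − 0.666²) = √0.5564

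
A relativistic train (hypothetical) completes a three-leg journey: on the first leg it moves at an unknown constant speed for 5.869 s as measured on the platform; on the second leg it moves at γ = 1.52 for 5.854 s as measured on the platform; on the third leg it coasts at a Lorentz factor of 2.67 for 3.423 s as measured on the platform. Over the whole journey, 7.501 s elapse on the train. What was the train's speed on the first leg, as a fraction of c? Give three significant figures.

Leg 1: speed unknown; τ_1 = 5.869/γ_1.
Leg 2: γ = 1.52; τ_2 = 5.854/1.520 = 3.851 s.
Leg 3: γ = 2.67; τ_3 = 3.423/2.670 = 1.282 s.
Total proper time: τ_1 + 3.851 + 1.282 = 7.501, so τ_1 = 7.501 − 5.133 = 2.368 s.
γ_1 = 5.869/2.368 = 2.479; β = √(1 − 1/γ²) = √0.8373.

β = 0.915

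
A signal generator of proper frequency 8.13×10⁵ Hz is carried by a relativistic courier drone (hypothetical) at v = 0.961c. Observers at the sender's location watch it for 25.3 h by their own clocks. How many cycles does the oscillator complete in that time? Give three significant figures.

γ = 1/√(1 − 0.961²) = 1/√0.07648 = 3.616
During 25.3 h of lab time, the oscillator's proper time advances by τ = Δt/γ = 25.3/3.616 = 6.997 h = 2.519×10⁴ s.
N = f × τ = 8.13×10⁵ × 2.519×10⁴ = 2.048×10¹⁰.

N = 2.05×10¹⁰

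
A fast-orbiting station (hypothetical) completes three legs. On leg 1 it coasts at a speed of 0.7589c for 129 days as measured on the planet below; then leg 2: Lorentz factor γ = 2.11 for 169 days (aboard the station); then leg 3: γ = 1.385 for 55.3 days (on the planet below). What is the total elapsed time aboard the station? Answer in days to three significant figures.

Leg 1: γ = 1/√(1 − 0.7589²) = 1/√0.4241 = 1.536; τ_1 = 129/1.536 = 84.01 days.
Leg 2: 169 days is already measured aboard the station.
Leg 3: γ = 1.385; τ_3 = 55.3/1.385 = 39.93 days.
Total: 84.01 + 169.0 + 39.93 days.

τ = 293 days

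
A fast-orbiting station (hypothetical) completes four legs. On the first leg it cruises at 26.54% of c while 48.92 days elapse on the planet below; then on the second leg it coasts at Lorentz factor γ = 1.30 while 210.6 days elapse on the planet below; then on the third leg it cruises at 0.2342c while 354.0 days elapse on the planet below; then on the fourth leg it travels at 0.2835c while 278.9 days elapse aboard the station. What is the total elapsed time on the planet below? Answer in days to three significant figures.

Δt = 904 days

Leg 1: 48.92 days is already measured on the planet below.
Leg 2: 210.6 days is already measured on the planet below.
Leg 3: 354.0 days is already measured on the planet below.
Leg 4: γ = 1/√(1 − 0.2835²) = 1/√0.9196 = 1.043; Δt_4 = 1.043 × 278.9 = 290.8 days.
Total: 48.92 + 210.6 + 354.0 + 290.8 days.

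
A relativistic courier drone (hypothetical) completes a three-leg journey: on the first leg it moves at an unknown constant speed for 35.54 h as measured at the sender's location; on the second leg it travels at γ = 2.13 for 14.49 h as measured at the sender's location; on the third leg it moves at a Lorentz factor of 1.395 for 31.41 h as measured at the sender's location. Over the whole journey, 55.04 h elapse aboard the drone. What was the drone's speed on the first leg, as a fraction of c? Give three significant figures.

Leg 1: speed unknown; τ_1 = 35.54/γ_1.
Leg 2: γ = 2.13; τ_2 = 14.49/2.130 = 6.803 h.
Leg 3: γ = 1.395; τ_3 = 31.41/1.395 = 22.52 h.
Total proper time: τ_1 + 6.803 + 22.52 = 55.04, so τ_1 = 55.04 − 29.32 = 25.72 h.
γ_1 = 35.54/25.72 = 1.382; β = √(1 − 1/γ²) = √0.4762.

β = 0.690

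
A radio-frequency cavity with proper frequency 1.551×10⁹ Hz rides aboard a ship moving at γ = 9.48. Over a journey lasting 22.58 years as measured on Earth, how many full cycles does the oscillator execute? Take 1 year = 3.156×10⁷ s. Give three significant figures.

N = 1.17×10¹⁷

γ = 9.48
The oscillator's own cycle count is N = f × τ where τ is the proper time on the ship. τ = Δt/γ = 22.58/9.480 = 2.382 years = 7.517×10⁷ s.
N = 1.551×10⁹ × 7.517×10⁷ = 1.166×10¹⁷.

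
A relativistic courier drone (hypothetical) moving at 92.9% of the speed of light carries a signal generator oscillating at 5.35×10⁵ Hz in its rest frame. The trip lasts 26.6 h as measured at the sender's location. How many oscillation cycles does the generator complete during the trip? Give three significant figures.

N = 1.90×10¹⁰

β = 0.929; γ = 1/√(1 − 0.929²) = 1/√0.1370 = 2.702
The oscillator's own cycle count is N = f × τ where τ is the proper time aboard the drone. τ = Δt/γ = 26.6/2.702 = 9.844 h = 3.544×10⁴ s.
N = 5.35×10⁵ × 3.544×10⁴ = 1.896×10¹⁰.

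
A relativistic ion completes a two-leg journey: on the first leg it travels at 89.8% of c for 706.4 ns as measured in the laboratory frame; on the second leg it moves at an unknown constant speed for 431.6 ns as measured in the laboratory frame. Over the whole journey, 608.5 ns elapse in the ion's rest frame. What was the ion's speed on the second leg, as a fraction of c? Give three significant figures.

Leg 1: β = 0.898; γ = 1/√(1 − 0.898²) = 1/√0.1936 = 2.273; τ_1 = 706.4/2.273 = 310.8 ns.
Leg 2: speed unknown; τ_2 = 431.6/γ_2.
Total proper time: 310.8 + τ_2 = 608.5, so τ_2 = 608.5 − 310.8 = 297.7 ns.
γ_2 = 431.6/297.7 = 1.450; β = √(1 − 1/γ²) = √0.5243.

β = 0.724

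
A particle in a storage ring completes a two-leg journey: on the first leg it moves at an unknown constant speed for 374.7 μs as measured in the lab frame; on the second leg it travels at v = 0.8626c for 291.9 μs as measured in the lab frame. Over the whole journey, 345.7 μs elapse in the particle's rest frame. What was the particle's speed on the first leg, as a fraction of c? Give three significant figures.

β = 0.849

Leg 1: speed unknown; τ_1 = 374.7/γ_1.
Leg 2: γ = 1/√(1 − 0.8626²) = 1/√0.2559 = 1.977; τ_2 = 291.9/1.977 = 147.7 μs.
Total proper time: τ_1 + 147.7 = 345.7, so τ_1 = 345.7 − 147.7 = 198.0 μs.
γ_1 = 374.7/198.0 = 1.892; β = √(1 − 1/γ²) = √0.7207.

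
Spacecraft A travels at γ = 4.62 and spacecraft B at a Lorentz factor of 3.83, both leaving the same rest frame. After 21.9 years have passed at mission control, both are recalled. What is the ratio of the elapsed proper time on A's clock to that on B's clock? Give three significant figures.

A: γ = 4.62. B: γ = 3.83.
τ_A/τ_B = γ_B/γ_A = 3.830/4.620 = 0.8290, so τ_A/τ_B = 0.8290.

τ_A/τ_B = 0.829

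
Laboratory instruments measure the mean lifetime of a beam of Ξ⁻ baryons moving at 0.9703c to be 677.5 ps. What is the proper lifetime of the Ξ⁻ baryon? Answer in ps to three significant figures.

γ = 1/√(1 − 0.9703²) = 1/√0.05852 = 4.134
The lab-frame lifetime is the dilated interval; the proper lifetime is τ₀ = Δt/γ = 677.5/4.134 ps.

τ₀ = 164 ps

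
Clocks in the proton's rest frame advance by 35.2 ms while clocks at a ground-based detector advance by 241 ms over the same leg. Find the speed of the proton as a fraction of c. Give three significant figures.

v = 0.989c

The proper time is measured in the proton's rest frame (both events occur at the proton's location); Δt is measured at a ground-based detector. γ = Δt/τ = 241/35.2 = 6.847.
β = √(1 − 1/γ²) = √(1 − 0.02133) = √0.9787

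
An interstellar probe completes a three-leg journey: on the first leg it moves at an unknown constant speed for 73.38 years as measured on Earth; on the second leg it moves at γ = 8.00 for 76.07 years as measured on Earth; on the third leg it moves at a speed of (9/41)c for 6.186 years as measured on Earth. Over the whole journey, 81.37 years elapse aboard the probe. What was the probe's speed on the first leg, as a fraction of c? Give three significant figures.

Leg 1: speed unknown; τ_1 = 73.38/γ_1.
Leg 2: γ = 8.00; τ_2 = 76.07/8.000 = 9.509 years.
Leg 3: γ = 1/√(1 − (9/41)²) = 41/40 = 1.025; τ_3 = 6.186/1.025 = 6.035 years.
Total proper time: τ_1 + 9.509 + 6.035 = 81.37, so τ_1 = 81.37 − 15.54 = 65.83 years.
γ_1 = 73.38/65.83 = 1.115; β = √(1 − 1/γ²) = √0.1953.

β = 0.442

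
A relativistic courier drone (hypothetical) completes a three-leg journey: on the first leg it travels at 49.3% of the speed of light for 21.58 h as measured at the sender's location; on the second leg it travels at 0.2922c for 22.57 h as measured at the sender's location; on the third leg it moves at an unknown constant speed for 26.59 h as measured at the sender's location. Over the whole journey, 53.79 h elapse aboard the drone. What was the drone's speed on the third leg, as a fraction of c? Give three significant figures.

Leg 1: β = 0.493; γ = 1/√(1 − 0.493²) = 1/√0.7570 = 1.149; τ_1 = 21.58/1.149 = 18.78 h.
Leg 2: γ = 1/√(1 − 0.2922²) = 1/√0.9146 = 1.046; τ_2 = 22.57/1.046 = 21.58 h.
Leg 3: speed unknown; τ_3 = 26.59/γ_3.
Total proper time: 18.78 + 21.58 + τ_3 = 53.79, so τ_3 = 53.79 − 40.36 = 13.43 h.
γ_3 = 26.59/13.43 = 1.980; β = √(1 − 1/γ²) = √0.7449.

β = 0.863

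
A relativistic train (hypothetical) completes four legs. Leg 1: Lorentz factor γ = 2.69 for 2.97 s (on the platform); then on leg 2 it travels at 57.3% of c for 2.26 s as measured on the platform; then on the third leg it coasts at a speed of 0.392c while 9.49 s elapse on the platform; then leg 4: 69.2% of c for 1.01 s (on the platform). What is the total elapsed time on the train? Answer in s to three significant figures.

Leg 1: γ = 2.69; τ_1 = 2.97/2.690 = 1.104 s.
Leg 2: β = 0.573; γ = 1/√(1 − 0.573²) = 1/√0.6717 = 1.220; τ_2 = 2.26/1.220 = 1.852 s.
Leg 3: γ = 1/√(1 − 0.392²) = 1/√0.8463 = 1.087; τ_3 = 9.49/1.087 = 8.730 s.
Leg 4: β = 0.692; γ = 1/√(1 − 0.692²) = 1/√0.5211 = 1.385; τ_4 = 1.01/1.385 = 0.7291 s.
Total: 1.104 + 1.852 + 8.730 + 0.7291 s.

τ = 12.4 s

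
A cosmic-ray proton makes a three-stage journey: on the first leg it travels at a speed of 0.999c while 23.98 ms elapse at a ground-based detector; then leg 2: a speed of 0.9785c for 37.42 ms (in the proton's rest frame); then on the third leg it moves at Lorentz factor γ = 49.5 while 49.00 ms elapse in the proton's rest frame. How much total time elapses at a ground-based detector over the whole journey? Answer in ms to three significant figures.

Leg 1: 23.98 ms is already measured at a ground-based detector.
Leg 2: γ = 1/√(1 − 0.9785²) = 1/√0.04254 = 4.849; Δt_2 = 4.849 × 37.42 = 181.4 ms.
Leg 3: γ = 49.5; Δt_3 = 49.50 × 49.00 = 2425 ms.
Total: 23.98 + 181.4 + 2425 ms.

Δt = 2630 ms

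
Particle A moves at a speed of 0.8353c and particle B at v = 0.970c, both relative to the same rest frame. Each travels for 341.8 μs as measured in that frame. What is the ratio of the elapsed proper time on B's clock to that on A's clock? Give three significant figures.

τ_B/τ_A = 0.442

A: γ = 1/√(1 − 0.8353²) = 1/√0.3023 = 1.819. B: γ = 1/√(1 − 0.970²) = 1/√0.05910 = 4.113.
τ_A/τ_B = γ_B/γ_A = 4.113/1.819 = 2.262, so τ_B/τ_A = 0.4422.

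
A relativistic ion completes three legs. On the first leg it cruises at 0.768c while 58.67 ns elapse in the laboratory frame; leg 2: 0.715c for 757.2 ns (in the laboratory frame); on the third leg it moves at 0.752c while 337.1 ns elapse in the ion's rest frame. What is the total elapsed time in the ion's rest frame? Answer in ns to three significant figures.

τ = 904 ns

Leg 1: γ = 1/√(1 − 0.768²) = 1/√0.4102 = 1.561; τ_1 = 58.67/1.561 = 37.58 ns.
Leg 2: γ = 1/√(1 − 0.715²) = 1/√0.4888 = 1.430; τ_2 = 757.2/1.430 = 529.4 ns.
Leg 3: 337.1 ns is already measured in the ion's rest frame.
Total: 37.58 + 529.4 + 337.1 ns.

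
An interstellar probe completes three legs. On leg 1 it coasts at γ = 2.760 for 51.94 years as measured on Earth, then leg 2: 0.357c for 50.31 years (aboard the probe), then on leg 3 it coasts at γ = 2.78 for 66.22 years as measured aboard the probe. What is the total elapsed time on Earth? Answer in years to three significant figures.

Leg 1: 51.94 years is already measured on Earth.
Leg 2: γ = 1/√(1 − 0.357²) = 1/√0.8726 = 1.071; Δt_2 = 1.071 × 50.31 = 53.86 years.
Leg 3: γ = 2.78; Δt_3 = 2.780 × 66.22 = 184.1 years.
Total: 51.94 + 53.86 + 184.1 years.

Δt = 290 years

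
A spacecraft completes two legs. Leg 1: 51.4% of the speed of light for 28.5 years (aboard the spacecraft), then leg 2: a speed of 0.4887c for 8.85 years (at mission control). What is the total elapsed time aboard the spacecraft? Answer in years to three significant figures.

τ = 36.2 years

Leg 1: 28.5 years is already measured aboard the spacecraft.
Leg 2: γ = 1/√(1 − 0.4887²) = 1/√0.7612 = 1.146; τ_2 = 8.85/1.146 = 7.721 years.
Total: 28.50 + 7.721 years.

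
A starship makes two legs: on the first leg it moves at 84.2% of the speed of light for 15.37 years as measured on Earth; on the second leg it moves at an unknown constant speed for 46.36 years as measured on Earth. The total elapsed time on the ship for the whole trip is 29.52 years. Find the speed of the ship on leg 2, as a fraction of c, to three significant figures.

Leg 1: β = 0.842; γ = 1/√(1 − 0.842²) = 1/√0.2910 = 1.854; τ_1 = 15.37/1.854 = 8.292 years.
Leg 2: speed unknown; τ_2 = 46.36/γ_2.
Total proper time: 8.292 + τ_2 = 29.52, so τ_2 = 29.52 − 8.292 = 21.23 years.
γ_2 = 46.36/21.23 = 2.184; β = √(1 − 1/γ²) = √0.7903.

β = 0.889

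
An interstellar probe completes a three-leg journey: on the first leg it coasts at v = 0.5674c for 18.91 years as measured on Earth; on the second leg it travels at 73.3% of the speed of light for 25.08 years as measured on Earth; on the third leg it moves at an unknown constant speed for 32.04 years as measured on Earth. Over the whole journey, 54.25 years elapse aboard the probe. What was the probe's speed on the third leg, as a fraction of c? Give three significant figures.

Leg 1: γ = 1/√(1 − 0.5674²) = 1/√0.6781 = 1.214; τ_1 = 18.91/1.214 = 15.57 years.
Leg 2: β = 0.733; γ = 1/√(1 − 0.733²) = 1/√0.4627 = 1.470; τ_2 = 25.08/1.470 = 17.06 years.
Leg 3: speed unknown; τ_3 = 32.04/γ_3.
Total proper time: 15.57 + 17.06 + τ_3 = 54.25, so τ_3 = 54.25 − 32.63 = 21.62 years.
γ_3 = 32.04/21.62 = 1.482; β = √(1 − 1/γ²) = √0.5447.

β = 0.738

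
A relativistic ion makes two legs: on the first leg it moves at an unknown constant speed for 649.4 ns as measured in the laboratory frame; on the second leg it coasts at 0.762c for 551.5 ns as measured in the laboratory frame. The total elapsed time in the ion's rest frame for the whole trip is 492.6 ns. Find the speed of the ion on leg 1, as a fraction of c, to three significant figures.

β = 0.978

Leg 1: speed unknown; τ_1 = 649.4/γ_1.
Leg 2: γ = 1/√(1 − 0.762²) = 1/√0.4194 = 1.544; τ_2 = 551.5/1.544 = 357.1 ns.
Total proper time: τ_1 + 357.1 = 492.6, so τ_1 = 492.6 − 357.1 = 135.5 ns.
γ_1 = 649.4/135.5 = 4.794; β = √(1 − 1/γ²) = √0.9565.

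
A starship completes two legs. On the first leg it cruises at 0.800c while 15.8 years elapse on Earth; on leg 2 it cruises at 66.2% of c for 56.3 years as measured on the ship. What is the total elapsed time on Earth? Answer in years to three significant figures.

Δt = 90.9 years

Leg 1: 15.8 years is already measured on Earth.
Leg 2: β = 0.662; γ = 1/√(1 − 0.662²) = 1/√0.5618 = 1.334; Δt_2 = 1.334 × 56.3 = 75.12 years.
Total: 15.80 + 75.12 years.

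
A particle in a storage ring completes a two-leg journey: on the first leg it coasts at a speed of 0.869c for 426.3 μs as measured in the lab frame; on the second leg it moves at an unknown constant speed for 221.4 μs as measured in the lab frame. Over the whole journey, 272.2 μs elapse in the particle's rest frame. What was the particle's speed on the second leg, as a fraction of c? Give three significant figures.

β = 0.961

Leg 1: γ = 1/√(1 − 0.869²) = 1/√0.2448 = 2.021; τ_1 = 426.3/2.021 = 210.9 μs.
Leg 2: speed unknown; τ_2 = 221.4/γ_2.
Total proper time: 210.9 + τ_2 = 272.2, so τ_2 = 272.2 − 210.9 = 61.26 μs.
γ_2 = 221.4/61.26 = 3.614; β = √(1 − 1/γ²) = √0.9234.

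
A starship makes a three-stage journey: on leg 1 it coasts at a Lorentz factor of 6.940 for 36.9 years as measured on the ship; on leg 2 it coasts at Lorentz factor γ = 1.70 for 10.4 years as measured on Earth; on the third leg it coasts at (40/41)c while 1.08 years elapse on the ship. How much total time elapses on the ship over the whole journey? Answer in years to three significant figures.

Leg 1: 36.9 years is already measured on the ship.
Leg 2: γ = 1.70; τ_2 = 10.4/1.700 = 6.118 years.
Leg 3: 1.08 years is already measured on the ship.
Total: 36.90 + 6.118 + 1.080 years.

τ = 44.1 years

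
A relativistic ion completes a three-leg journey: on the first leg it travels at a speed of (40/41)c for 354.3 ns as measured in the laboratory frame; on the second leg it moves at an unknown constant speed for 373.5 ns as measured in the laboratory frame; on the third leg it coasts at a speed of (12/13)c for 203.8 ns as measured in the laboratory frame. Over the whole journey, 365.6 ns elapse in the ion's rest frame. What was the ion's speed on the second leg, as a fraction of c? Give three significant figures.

Leg 1: γ = 1/√(1 − (40/41)²) = 41/9 ≈ 4.556; τ_1 = 354.3/4.556 = 77.77 ns.
Leg 2: speed unknown; τ_2 = 373.5/γ_2.
Leg 3: γ = 1/√(1 − (12/13)²) = 13/5 = 2.600; τ_3 = 203.8/2.600 = 78.38 ns.
Total proper time: 77.77 + τ_2 + 78.38 = 365.6, so τ_2 = 365.6 − 156.2 = 209.4 ns.
γ_2 = 373.5/209.4 = 1.783; β = √(1 − 1/γ²) = √0.6856.

β = 0.828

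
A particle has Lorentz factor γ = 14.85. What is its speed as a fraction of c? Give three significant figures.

β = 0.998

β = √(1 − 1/γ²) = √(1 − 1/14.85²) = √(1 − 0.004535) = √0.9955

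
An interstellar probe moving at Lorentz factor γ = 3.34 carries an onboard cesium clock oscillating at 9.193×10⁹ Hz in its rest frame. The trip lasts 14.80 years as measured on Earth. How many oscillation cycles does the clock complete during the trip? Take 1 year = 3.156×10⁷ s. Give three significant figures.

N = 1.29×10¹⁸

γ = 3.34
The oscillator's own cycle count is N = f × τ where τ is the proper time aboard the probe. τ = Δt/γ = 14.80/3.340 = 4.431 years = 1.398×10⁸ s.
N = 9.193×10⁹ × 1.398×10⁸ = 1.286×10¹⁸.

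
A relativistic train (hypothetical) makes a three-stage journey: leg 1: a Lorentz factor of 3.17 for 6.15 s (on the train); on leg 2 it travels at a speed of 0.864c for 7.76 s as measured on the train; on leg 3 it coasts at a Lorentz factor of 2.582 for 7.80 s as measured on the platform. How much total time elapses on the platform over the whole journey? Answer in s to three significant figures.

Leg 1: γ = 3.17; Δt_1 = 3.170 × 6.15 = 19.50 s.
Leg 2: γ = 1/√(1 − 0.864²) = 1/√0.2535 = 1.986; Δt_2 = 1.986 × 7.76 = 15.41 s.
Leg 3: 7.80 s is already measured on the platform.
Total: 19.50 + 15.41 + 7.800 s.

Δt = 42.7 s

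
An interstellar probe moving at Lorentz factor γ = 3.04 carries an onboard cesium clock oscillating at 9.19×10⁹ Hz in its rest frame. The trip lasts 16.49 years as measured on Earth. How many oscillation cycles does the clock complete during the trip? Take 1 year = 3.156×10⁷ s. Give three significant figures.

N = 1.57×10¹⁸

γ = 3.04
The oscillator's own cycle count is N = f × τ where τ is the proper time aboard the probe. τ = Δt/γ = 16.49/3.040 = 5.424 years = 1.712×10⁸ s.
N = 9.19×10⁹ × 1.712×10⁸ = 1.573×10¹⁸.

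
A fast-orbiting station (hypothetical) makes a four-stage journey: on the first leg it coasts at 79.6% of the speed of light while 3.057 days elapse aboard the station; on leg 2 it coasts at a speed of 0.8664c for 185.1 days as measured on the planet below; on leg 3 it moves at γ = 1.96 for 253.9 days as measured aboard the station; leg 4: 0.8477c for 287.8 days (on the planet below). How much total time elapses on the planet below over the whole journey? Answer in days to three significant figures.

Δt = 976 days

Leg 1: β = 0.796; γ = 1/√(1 − 0.796²) = 1/√0.3664 = 1.652; Δt_1 = 1.652 × 3.057 = 5.050 days.
Leg 2: 185.1 days is already measured on the planet below.
Leg 3: γ = 1.96; Δt_3 = 1.960 × 253.9 = 497.6 days.
Leg 4: 287.8 days is already measured on the planet below.
Total: 5.050 + 185.1 + 497.6 + 287.8 days.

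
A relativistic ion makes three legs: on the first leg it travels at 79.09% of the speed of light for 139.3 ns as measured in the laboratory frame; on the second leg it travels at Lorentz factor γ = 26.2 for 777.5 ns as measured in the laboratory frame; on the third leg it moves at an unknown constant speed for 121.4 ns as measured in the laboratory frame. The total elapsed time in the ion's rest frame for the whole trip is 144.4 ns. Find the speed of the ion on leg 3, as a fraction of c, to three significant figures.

Leg 1: β = 0.7909; γ = 1/√(1 − 0.7909²) = 1/√0.3745 = 1.634; τ_1 = 139.3/1.634 = 85.24 ns.
Leg 2: γ = 26.2; τ_2 = 777.5/26.20 = 29.68 ns.
Leg 3: speed unknown; τ_3 = 121.4/γ_3.
Total proper time: 85.24 + 29.68 + τ_3 = 144.4, so τ_3 = 144.4 − 114.9 = 29.48 ns.
γ_3 = 121.4/29.48 = 4.118; β = √(1 − 1/γ²) = √0.9410.

β = 0.970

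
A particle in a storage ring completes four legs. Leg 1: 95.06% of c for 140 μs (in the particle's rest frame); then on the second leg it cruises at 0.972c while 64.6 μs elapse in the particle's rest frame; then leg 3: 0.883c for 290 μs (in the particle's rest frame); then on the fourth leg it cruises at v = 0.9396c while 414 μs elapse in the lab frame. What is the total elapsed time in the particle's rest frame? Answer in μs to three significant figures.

Leg 1: 140 μs is already measured in the particle's rest frame.
Leg 2: 64.6 μs is already measured in the particle's rest frame.
Leg 3: 290 μs is already measured in the particle's rest frame.
Leg 4: γ = 1/√(1 − 0.9396²) = 1/√0.1172 = 2.922; τ_4 = 414/2.922 = 141.7 μs.
Total: 140.0 + 64.60 + 290.0 + 141.7 μs.

τ = 636 μs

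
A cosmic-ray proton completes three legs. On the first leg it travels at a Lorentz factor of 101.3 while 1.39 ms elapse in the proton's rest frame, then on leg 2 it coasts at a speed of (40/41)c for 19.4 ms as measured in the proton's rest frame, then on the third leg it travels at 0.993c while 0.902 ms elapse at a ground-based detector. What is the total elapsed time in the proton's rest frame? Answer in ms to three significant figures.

τ = 20.9 ms

Leg 1: 1.39 ms is already measured in the proton's rest frame.
Leg 2: 19.4 ms is already measured in the proton's rest frame.
Leg 3: γ = 1/√(1 − 0.993²) = 1/√0.01395 = 8.466; τ_3 = 0.902/8.466 = 0.1065 ms.
Total: 1.390 + 19.40 + 0.1065 ms.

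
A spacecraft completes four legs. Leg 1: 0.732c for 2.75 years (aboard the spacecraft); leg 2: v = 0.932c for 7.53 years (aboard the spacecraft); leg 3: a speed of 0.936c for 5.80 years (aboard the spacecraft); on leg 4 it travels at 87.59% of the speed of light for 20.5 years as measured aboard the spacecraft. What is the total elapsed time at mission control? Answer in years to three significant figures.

Leg 1: γ = 1/√(1 − 0.732²) = 1/√0.4642 = 1.468; Δt_1 = 1.468 × 2.75 = 4.036 years.
Leg 2: γ = 1/√(1 − 0.932²) = 1/√0.1314 = 2.759; Δt_2 = 2.759 × 7.53 = 20.77 years.
Leg 3: γ = 1/√(1 − 0.936²) = 1/√0.1239 = 2.841; Δt_3 = 2.841 × 5.80 = 16.48 years.
Leg 4: β = 0.8759; γ = 1/√(1 − 0.8759²) = 1/√0.2328 = 2.073; Δt_4 = 2.073 × 20.5 = 42.49 years.
Total: 4.036 + 20.77 + 16.48 + 42.49 years.

Δt = 83.8 years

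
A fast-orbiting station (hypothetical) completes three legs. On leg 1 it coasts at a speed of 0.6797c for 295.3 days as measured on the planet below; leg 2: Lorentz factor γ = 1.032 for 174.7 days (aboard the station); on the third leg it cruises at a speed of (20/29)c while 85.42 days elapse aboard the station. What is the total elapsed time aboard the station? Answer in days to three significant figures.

τ = 477 days

Leg 1: γ = 1/√(1 − 0.6797²) = 1/√0.5380 = 1.363; τ_1 = 295.3/1.363 = 216.6 days.
Leg 2: 174.7 days is already measured aboard the station.
Leg 3: 85.42 days is already measured aboard the station.
Total: 216.6 + 174.7 + 85.42 days.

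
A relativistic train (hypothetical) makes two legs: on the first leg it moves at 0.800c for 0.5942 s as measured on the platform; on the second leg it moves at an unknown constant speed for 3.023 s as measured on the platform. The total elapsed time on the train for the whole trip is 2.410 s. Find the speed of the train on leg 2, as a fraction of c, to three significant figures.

Leg 1: γ = 1/√(1 − 0.800²) = 5/3 ≈ 1.667; τ_1 = 0.5942/1.667 = 0.3565 s.
Leg 2: speed unknown; τ_2 = 3.023/γ_2.
Total proper time: 0.3565 + τ_2 = 2.410, so τ_2 = 2.410 − 0.3565 = 2.053 s.
γ_2 = 3.023/2.053 = 1.472; β = √(1 − 1/γ²) = √0.5386.

β = 0.734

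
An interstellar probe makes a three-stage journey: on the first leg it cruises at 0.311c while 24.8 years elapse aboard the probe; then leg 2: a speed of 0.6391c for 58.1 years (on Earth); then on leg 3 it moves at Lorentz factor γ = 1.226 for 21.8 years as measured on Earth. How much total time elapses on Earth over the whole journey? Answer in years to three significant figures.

Leg 1: γ = 1/√(1 − 0.311²) = 1/√0.9033 = 1.052; Δt_1 = 1.052 × 24.8 = 26.09 years.
Leg 2: 58.1 years is already measured on Earth.
Leg 3: 21.8 years is already measured on Earth.
Total: 26.09 + 58.10 + 21.80 years.

Δt = 106 years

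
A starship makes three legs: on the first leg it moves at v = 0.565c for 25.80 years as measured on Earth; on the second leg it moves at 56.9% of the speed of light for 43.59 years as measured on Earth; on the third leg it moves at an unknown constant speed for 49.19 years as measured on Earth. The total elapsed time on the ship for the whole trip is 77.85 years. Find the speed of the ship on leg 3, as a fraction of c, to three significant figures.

Leg 1: γ = 1/√(1 − 0.565²) = 1/√0.6808 = 1.212; τ_1 = 25.80/1.212 = 21.29 years.
Leg 2: β = 0.569; γ = 1/√(1 − 0.569²) = 1/√0.6762 = 1.216; τ_2 = 43.59/1.216 = 35.85 years.
Leg 3: speed unknown; τ_3 = 49.19/γ_3.
Total proper time: 21.29 + 35.85 + τ_3 = 77.85, so τ_3 = 77.85 − 57.13 = 20.72 years.
γ_3 = 49.19/20.72 = 2.374; β = √(1 − 1/γ²) = √0.8226.

β = 0.907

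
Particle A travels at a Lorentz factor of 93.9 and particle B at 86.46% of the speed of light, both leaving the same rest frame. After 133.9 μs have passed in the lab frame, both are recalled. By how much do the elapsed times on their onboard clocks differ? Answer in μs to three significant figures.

|τ_A − τ_B| = 65.9 μs

A: γ = 93.9; τ_A = 133.9/93.90 = 1.426 μs.
B: β = 0.8646; γ = 1/√(1 − 0.8646²) = 1/√0.2525 = 1.990; τ_B = 133.9/1.990 = 67.28 μs.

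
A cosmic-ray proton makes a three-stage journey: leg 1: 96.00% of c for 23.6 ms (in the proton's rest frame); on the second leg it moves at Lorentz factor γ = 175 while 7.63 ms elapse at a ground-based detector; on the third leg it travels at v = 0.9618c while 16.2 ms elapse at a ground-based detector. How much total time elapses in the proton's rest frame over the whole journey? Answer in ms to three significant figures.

Leg 1: 23.6 ms is already measured in the proton's rest frame.
Leg 2: γ = 175; τ_2 = 7.63/175.0 = 0.04360 ms.
Leg 3: γ = 1/√(1 − 0.9618²) = 1/√0.07494 = 3.653; τ_3 = 16.2/3.653 = 4.435 ms.
Total: 23.60 + 0.04360 + 4.435 ms.

τ = 28.1 ms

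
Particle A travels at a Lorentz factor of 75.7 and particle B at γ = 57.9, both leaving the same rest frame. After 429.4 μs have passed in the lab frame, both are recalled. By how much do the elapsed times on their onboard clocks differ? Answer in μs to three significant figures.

|τ_A − τ_B| = 1.74 μs

A: γ = 75.7; τ_A = 429.4/75.70 = 5.672 μs.
B: γ = 57.9; τ_B = 429.4/57.90 = 7.416 μs.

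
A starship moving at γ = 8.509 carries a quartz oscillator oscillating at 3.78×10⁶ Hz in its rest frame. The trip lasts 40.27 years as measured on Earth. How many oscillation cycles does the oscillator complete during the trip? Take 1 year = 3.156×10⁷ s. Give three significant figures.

N = 5.65×10¹⁴

γ = 8.509
The oscillator's own cycle count is N = f × τ where τ is the proper time on the ship. τ = Δt/γ = 40.27/8.509 = 4.733 years = 1.494×10⁸ s.
N = 3.78×10⁶ × 1.494×10⁸ = 5.646×10¹⁴.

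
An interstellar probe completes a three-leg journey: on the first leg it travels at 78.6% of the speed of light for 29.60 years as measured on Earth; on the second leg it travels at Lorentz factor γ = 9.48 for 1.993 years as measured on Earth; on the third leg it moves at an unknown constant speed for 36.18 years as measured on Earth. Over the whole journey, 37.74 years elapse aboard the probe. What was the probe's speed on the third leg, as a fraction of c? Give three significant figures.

Leg 1: β = 0.786; γ = 1/√(1 − 0.786²) = 1/√0.3822 = 1.618; τ_1 = 29.60/1.618 = 18.30 years.
Leg 2: γ = 9.48; τ_2 = 1.993/9.480 = 0.2102 years.
Leg 3: speed unknown; τ_3 = 36.18/γ_3.
Total proper time: 18.30 + 0.2102 + τ_3 = 37.74, so τ_3 = 37.74 − 18.51 = 19.23 years.
γ_3 = 36.18/19.23 = 1.881; β = √(1 − 1/γ²) = √0.7175.

β = 0.847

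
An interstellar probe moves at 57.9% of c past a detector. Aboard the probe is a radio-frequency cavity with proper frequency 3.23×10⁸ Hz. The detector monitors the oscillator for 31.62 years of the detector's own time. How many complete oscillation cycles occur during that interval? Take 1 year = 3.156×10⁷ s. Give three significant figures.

β = 0.579; γ = 1/√(1 − 0.579²) = 1/√0.6648 = 1.227
During 31.62 years of lab time, the oscillator's proper time advances by τ = Δt/γ = 31.62/1.227 = 25.78 years = 8.136×10⁸ s.
N = f × τ = 3.23×10⁸ × 8.136×10⁸ = 2.628×10¹⁷.

N = 2.63×10¹⁷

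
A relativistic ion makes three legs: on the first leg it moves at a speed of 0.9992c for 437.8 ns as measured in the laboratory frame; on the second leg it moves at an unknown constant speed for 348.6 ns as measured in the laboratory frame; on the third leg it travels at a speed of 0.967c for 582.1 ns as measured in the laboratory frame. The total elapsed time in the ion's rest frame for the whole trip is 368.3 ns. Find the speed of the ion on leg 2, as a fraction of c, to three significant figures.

Leg 1: γ = 1/√(1 − 0.9992²) = 1/√0.001599 = 25.01; τ_1 = 437.8/25.01 = 17.51 ns.
Leg 2: speed unknown; τ_2 = 348.6/γ_2.
Leg 3: γ = 1/√(1 − 0.967²) = 1/√0.06491 = 3.925; τ_3 = 582.1/3.925 = 148.3 ns.
Total proper time: 17.51 + τ_2 + 148.3 = 368.3, so τ_2 = 368.3 − 165.8 = 202.5 ns.
γ_2 = 348.6/202.5 = 1.722; β = √(1 − 1/γ²) = √0.6626.

β = 0.814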